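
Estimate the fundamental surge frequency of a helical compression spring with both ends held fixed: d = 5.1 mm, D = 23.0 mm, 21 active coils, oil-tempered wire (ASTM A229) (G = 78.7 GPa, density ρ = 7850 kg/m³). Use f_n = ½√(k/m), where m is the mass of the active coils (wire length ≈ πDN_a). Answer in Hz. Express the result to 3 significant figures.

k = Gd⁴/(8D³N_a) = (78.7×10³)(5.1⁴)/(8·23.0³·21) = 26.047 N/mm = 26047 N/m
Wire length L = πDN_a = π·23.0·21 = 1517.4 mm
m = ρ·(πd²/4)·L = 7850 × 20.428×10⁻⁶ m² × 1.5174 m = 0.24333 kg
f_n = ½√(k/m) = 0.5·√(26047/0.24333) = 0.5·√(1.0704e+05) = 163.59 Hz

164 Hz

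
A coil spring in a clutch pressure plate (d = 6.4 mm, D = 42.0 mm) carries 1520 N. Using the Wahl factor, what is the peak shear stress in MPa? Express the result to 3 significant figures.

762 MPa

Spring index C = D/d = 42.0/6.4 = 6.5625
K_W = (4C−1)/(4C−4) + 0.615/C = 25.250/22.250 + 0.0937 = 1.2285
τ₀ = 8FD/(πd³) = 8·1520·42.0/(π·6.4³) = 510720/823.55 = 620.14 MPa
τ_max = K·τ₀ = 1.2285 × 620.14 = 761.88 MPa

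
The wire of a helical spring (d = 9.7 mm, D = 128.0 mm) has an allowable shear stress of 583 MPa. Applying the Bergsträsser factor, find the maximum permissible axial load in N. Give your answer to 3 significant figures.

C = D/d = 128.0/9.7 = 13.1959
K_B = (4C+2)/(4C−3) = 54.784/49.784 = 1.1004
τ_max = K·8FD/(πd³) → F_max = τ_allow·πd³/(8DK)
F_max = 583·π·9.7³/(8·128.0·1.1004) = 1.6716e+06/1126.8 = 1483.4 N

1480 N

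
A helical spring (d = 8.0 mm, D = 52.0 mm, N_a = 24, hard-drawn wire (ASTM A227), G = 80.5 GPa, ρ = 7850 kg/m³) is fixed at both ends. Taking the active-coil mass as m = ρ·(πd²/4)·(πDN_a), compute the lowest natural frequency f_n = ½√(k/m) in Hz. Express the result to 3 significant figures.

k = Gd⁴/(8D³N_a) = (80.5×10³)(8.0⁴)/(8·52.0³·24) = 12.214 N/mm = 12214 N/m
Wire length L = πDN_a = π·52.0·24 = 3920.7 mm
m = ρ·(πd²/4)·L = 7850 × 50.265×10⁻⁶ m² × 3.9207 m = 1.547 kg
f_n = ½√(k/m) = 0.5·√(12214/1.547) = 0.5·√(7894.8) = 44.426 Hz

44.4 Hz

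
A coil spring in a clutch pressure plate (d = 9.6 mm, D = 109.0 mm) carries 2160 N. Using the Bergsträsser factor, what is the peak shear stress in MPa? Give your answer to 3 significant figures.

Spring index C = D/d = 109.0/9.6 = 11.3542
K_B = (4C+2)/(4C−3) = 47.417/42.417 = 1.1179
τ₀ = 8FD/(πd³) = 8·2160·109.0/(π·9.6³) = 1.88352e+06/2779.5 = 677.65 MPa
τ_max = K·τ₀ = 1.1179 × 677.65 = 757.53 MPa

758 MPa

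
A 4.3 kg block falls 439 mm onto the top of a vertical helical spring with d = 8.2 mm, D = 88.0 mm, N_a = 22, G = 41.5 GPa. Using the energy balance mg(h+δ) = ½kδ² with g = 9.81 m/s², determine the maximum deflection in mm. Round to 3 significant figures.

183 mm

k = Gd⁴/(8D³N_a) = (41.5×10³)(8.2⁴)/(8·88.0³·22) = 1.5644 N/mm
W = mg = 4.3 × 9.81 = 42.183 N
½kδ² − Wδ − Wh = 0 → δ = (W + √(W² + 2kWh))/k
δ = (42.183 + √(1779.4 + 57939.5))/1.5644 = (42.183 + 244.37)/1.5644 = 183.18 mm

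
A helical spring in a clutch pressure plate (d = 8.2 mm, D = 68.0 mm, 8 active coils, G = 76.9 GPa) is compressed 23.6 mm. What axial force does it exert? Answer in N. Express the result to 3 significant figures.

408 N

k = Gd⁴/(8D³N_a) = (76.9×10³)(8.2⁴)/(8·68.0³·8) = 17.277 N/mm
F = k·δ = 17.277 × 23.6 = 407.74 N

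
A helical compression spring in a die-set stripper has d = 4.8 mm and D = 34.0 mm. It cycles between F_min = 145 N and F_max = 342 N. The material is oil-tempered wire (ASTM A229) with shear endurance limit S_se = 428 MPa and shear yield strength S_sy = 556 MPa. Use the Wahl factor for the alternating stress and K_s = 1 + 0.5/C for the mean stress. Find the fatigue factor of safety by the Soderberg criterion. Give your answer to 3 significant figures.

C = D/d = 34.0/4.8 = 7.0833; K_W = (4C−1)/(4C−4)+0.615/C = 1.2101; K_s = 1+0.5/C = 1.0706
F_a = (F_max−F_min)/2 = 98.5 N; F_m = (F_max+F_min)/2 = 243.5 N
τ_a = K_W·8F_aD/(πd³) = 1.2101 × 77.114 = 93.316 MPa
τ_m = K_s·8F_mD/(πd³) = 1.0706 × 190.63 = 204.09 MPa
Soderberg: 1/n_f = τ_a/S_se + τ_m/S_sy = 93.316/428 + 204.09/556 = 0.21803 + 0.36706 = 0.58509
n_f = 1/0.58509 = 1.709

1.71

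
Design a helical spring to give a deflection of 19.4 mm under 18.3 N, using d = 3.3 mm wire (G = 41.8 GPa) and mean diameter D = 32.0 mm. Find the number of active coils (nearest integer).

Required rate k = F/δ = 18.3/19.4 = 0.9433 N/mm
N_a = Gd⁴/(8D³k) = (41.8×10³ × 3.3⁴)/(8 × 32.0³ × 0.9433)
    = 4.95715e+06 / 247280 = 20.05 → 20 coils

20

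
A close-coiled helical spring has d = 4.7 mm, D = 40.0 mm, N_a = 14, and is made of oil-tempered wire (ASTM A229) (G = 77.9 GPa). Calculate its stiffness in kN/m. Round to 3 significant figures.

k = Gd⁴/(8D³N_a) = (77.9×10³ × 4.7⁴) / (8 × 40.0³ × 14)
  = 3.80127e+07 / 7.168e+06 = 5.3031 N/mm

5.30 kN/m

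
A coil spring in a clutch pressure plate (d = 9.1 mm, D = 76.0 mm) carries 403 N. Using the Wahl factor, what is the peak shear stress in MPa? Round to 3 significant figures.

Spring index C = D/d = 76.0/9.1 = 8.3516
K_W = (4C−1)/(4C−4) + 0.615/C = 32.407/29.407 + 0.0736 = 1.1757
τ₀ = 8FD/(πd³) = 8·403·76.0/(π·9.1³) = 245024/2367.4 = 103.5 MPa
τ_max = K·τ₀ = 1.1757 × 103.5 = 121.68 MPa

122 MPa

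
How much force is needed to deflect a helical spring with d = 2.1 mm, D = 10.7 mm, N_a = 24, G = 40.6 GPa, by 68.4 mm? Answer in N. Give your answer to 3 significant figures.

230 N

k = Gd⁴/(8D³N_a) = (40.6×10³)(2.1⁴)/(8·10.7³·24) = 3.357 N/mm
F = k·δ = 3.357 × 68.4 = 229.62 N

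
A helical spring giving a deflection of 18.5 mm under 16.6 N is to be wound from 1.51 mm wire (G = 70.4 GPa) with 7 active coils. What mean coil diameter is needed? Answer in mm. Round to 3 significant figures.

19.4 mm

Required rate k = F/δ = 16.6/18.5 = 0.8973 N/mm
D = (Gd⁴/(8N_a·k))^(1/3) = (70.4×10³·1.51⁴/(8·7·0.8973))^(1/3)
  = (7283.77)^(1/3) = 19.3844 mm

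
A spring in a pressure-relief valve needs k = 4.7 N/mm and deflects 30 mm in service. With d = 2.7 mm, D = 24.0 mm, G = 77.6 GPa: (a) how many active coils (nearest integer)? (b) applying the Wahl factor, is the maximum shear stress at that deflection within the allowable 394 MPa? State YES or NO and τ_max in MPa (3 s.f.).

N_a = Gd⁴/(8D³k) = (77.6×10³)(2.7⁴)/(8·24.0³·4.7) = 7.934 → N_a = 8
Actual rate k = Gd⁴/(8D³·8) = 4.6613 N/mm
Working load F = kδ = 4.6613·30 = 139.84 N
C = 24.0/2.7 = 8.8889; K_W = (4C−1)/(4C−4)+0.615/C = 1.1643
τ_max = K_W·8FD/(πd³) = 1.1643·434.19 = 505.51 MPa
τ_max > 394 MPa → exceeds allowable

(a) 8 coils; (b) NO, τ_max = 506 MPa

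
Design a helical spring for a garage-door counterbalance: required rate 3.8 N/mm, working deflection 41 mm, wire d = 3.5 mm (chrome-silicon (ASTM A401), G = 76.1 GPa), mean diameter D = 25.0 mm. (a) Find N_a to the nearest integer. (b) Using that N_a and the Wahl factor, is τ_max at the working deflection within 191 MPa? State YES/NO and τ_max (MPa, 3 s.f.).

N_a = Gd⁴/(8D³k) = (76.1×10³)(3.5⁴)/(8·25.0³·3.8) = 24.04 → N_a = 24
Actual rate k = Gd⁴/(8D³·24) = 3.8066 N/mm
Working load F = kδ = 3.8066·41 = 156.07 N
C = 25.0/3.5 = 7.1429; K_W = (4C−1)/(4C−4)+0.615/C = 1.2082
τ_max = K_W·8FD/(πd³) = 1.2082·231.74 = 279.98 MPa
τ_max > 191 MPa → exceeds allowable

(a) 24 coils; (b) NO, τ_max = 280 MPa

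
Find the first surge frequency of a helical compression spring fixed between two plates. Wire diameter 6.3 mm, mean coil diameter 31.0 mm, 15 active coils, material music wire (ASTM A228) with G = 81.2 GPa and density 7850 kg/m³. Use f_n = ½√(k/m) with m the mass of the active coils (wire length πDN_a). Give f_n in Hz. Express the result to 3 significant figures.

158 Hz

k = Gd⁴/(8D³N_a) = (81.2×10³)(6.3⁴)/(8·31.0³·15) = 35.781 N/mm = 35781 N/m
Wire length L = πDN_a = π·31.0·15 = 1460.8 mm
m = ρ·(πd²/4)·L = 7850 × 31.172×10⁻⁶ m² × 1.4608 m = 0.35747 kg
f_n = ½√(k/m) = 0.5·√(35781/0.35747) = 0.5·√(1.0009e+05) = 158.19 Hz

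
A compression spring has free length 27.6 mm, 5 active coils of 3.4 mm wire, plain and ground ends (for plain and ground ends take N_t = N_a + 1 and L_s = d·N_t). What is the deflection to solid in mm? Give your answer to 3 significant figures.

7.20 mm

N_t = 6; L_s = 3.4·6 = 20.4 mm
δ_solid = L₀ − L_s = 27.6 − 20.4 = 7.2 mm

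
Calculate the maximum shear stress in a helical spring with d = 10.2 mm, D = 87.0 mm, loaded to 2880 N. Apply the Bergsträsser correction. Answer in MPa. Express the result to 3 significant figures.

Spring index C = D/d = 87.0/10.2 = 8.5294
K_B = (4C+2)/(4C−3) = 36.118/31.118 = 1.1607
τ₀ = 8FD/(πd³) = 8·2880·87.0/(π·10.2³) = 2.00448e+06/3333.9 = 601.24 MPa
τ_max = K·τ₀ = 1.1607 × 601.24 = 697.85 MPa

698 MPa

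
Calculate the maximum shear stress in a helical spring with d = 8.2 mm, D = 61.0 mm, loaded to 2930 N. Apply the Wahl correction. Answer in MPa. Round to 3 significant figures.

990 MPa

Spring index C = D/d = 61.0/8.2 = 7.4390
K_W = (4C−1)/(4C−4) + 0.615/C = 28.756/25.756 + 0.0827 = 1.1991
τ₀ = 8FD/(πd³) = 8·2930·61.0/(π·8.2³) = 1.42984e+06/1732.2 = 825.46 MPa
τ_max = K·τ₀ = 1.1991 × 825.46 = 989.85 MPa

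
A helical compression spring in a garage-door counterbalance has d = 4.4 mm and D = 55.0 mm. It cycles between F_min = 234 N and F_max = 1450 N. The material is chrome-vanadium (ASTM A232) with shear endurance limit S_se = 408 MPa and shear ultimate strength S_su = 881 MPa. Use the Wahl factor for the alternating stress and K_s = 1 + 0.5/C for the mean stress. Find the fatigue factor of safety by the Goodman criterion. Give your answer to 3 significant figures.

0.229

C = D/d = 55.0/4.4 = 12.5000; K_W = (4C−1)/(4C−4)+0.615/C = 1.1144; K_s = 1+0.5/C = 1.0400
F_a = (F_max−F_min)/2 = 608 N; F_m = (F_max+F_min)/2 = 842 N
τ_a = K_W·8F_aD/(πd³) = 1.1144 × 999.65 = 1114 MPa
τ_m = K_s·8F_mD/(πd³) = 1.0400 × 1384.4 = 1439.8 MPa
Goodman: 1/n_f = τ_a/S_se + τ_m/S_su = 1114/408 + 1439.8/881 = 2.73046 + 1.63423 = 4.3647
n_f = 1/4.3647 = 0.2291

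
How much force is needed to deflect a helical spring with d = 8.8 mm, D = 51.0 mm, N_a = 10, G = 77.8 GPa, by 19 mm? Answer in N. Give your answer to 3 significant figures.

835 N

k = Gd⁴/(8D³N_a) = (77.8×10³)(8.8⁴)/(8·51.0³·10) = 43.965 N/mm
F = k·δ = 43.965 × 19 = 835.34 N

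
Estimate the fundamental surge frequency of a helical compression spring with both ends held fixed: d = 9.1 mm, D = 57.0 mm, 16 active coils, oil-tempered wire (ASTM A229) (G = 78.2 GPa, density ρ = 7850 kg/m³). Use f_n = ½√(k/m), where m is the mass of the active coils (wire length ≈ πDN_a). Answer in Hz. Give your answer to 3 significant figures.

62.2 Hz

k = Gd⁴/(8D³N_a) = (78.2×10³)(9.1⁴)/(8·57.0³·16) = 22.622 N/mm = 22622 N/m
Wire length L = πDN_a = π·57.0·16 = 2865.1 mm
m = ρ·(πd²/4)·L = 7850 × 65.039×10⁻⁶ m² × 2.8651 m = 1.4628 kg
f_n = ½√(k/m) = 0.5·√(22622/1.4628) = 0.5·√(15465) = 62.179 Hz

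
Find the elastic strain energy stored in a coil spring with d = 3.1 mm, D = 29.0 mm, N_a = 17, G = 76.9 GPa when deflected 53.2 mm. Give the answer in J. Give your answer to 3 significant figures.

k = Gd⁴/(8D³N_a) = (76.9×10³)(3.1⁴)/(8·29.0³·17) = 2.1411 N/mm
U = ½kδ² = 0.5 × 2.1411 × 53.2² = 3029.9 N·mm = 3.0299 J

3.03 J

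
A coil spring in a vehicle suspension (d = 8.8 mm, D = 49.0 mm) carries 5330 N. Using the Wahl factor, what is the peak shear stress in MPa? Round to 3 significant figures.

1240 MPa

Spring index C = D/d = 49.0/8.8 = 5.5682
K_W = (4C−1)/(4C−4) + 0.615/C = 21.273/18.273 + 0.1104 = 1.2746
τ₀ = 8FD/(πd³) = 8·5330·49.0/(π·8.8³) = 2.08936e+06/2140.9 = 975.92 MPa
τ_max = K·τ₀ = 1.2746 × 975.92 = 1243.9 MPa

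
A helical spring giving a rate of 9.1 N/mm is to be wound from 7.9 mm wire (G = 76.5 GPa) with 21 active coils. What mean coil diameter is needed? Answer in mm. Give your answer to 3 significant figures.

D = (Gd⁴/(8N_a·k))^(1/3) = (76.5×10³·7.9⁴/(8·21·9.1))^(1/3)
  = (194903)^(1/3) = 57.9793 mm

58.0 mm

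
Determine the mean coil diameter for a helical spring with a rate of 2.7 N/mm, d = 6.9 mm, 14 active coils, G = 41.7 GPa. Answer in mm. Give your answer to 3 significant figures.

D = (Gd⁴/(8N_a·k))^(1/3) = (41.7×10³·6.9⁴/(8·14·2.7))^(1/3)
  = (312572)^(1/3) = 67.8657 mm

67.9 mm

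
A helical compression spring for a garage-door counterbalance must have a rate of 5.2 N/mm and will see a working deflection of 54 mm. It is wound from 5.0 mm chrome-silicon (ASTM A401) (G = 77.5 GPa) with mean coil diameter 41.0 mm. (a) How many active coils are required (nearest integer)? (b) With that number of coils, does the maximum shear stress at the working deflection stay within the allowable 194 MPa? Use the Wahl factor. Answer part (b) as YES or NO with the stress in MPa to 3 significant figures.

N_a = Gd⁴/(8D³k) = (77.5×10³)(5.0⁴)/(8·41.0³·5.2) = 16.89 → N_a = 17
Actual rate k = Gd⁴/(8D³·17) = 5.1676 N/mm
Working load F = kδ = 5.1676·54 = 279.05 N
C = 41.0/5.0 = 8.2000; K_W = (4C−1)/(4C−4)+0.615/C = 1.1792
τ_max = K_W·8FD/(πd³) = 1.1792·233.08 = 274.84 MPa
τ_max > 194 MPa → exceeds allowable

(a) 17 coils; (b) NO, τ_max = 275 MPa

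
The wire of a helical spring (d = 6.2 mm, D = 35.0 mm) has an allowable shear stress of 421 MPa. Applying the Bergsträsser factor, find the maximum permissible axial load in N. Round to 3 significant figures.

897 N

C = D/d = 35.0/6.2 = 5.6452
K_B = (4C+2)/(4C−3) = 24.581/19.581 = 1.2554
τ_max = K·8FD/(πd³) → F_max = τ_allow·πd³/(8DK)
F_max = 421·π·6.2³/(8·35.0·1.2554) = 3.1522e+05/351.5 = 896.77 N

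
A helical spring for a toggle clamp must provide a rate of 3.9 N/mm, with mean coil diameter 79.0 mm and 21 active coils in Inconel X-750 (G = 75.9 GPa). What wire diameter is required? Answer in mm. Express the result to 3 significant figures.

d = (8D³N_a·k / G)^(1/4) = (8·79.0³·21·3.9 / (75.9×10³))^0.25
  = (4256.1)^0.25 = 8.0771 mm

8.08 mm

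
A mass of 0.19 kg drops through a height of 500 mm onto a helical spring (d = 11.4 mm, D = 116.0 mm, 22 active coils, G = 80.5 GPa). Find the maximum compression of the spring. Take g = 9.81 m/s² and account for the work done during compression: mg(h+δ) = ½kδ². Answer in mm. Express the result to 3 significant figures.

19.8 mm

k = Gd⁴/(8D³N_a) = (80.5×10³)(11.4⁴)/(8·116.0³·22) = 4.9491 N/mm
W = mg = 0.19 × 9.81 = 1.8639 N
½kδ² − Wδ − Wh = 0 → δ = (W + √(W² + 2kWh))/k
δ = (1.8639 + √(3.4741 + 9224.68))/4.9491 = (1.8639 + 96.063)/4.9491 = 19.787 mm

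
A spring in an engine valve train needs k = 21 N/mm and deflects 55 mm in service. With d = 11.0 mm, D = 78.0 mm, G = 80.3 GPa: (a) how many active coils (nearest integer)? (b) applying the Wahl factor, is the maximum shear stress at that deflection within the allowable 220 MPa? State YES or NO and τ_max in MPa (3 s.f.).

(a) 15 coils; (b) YES, τ_max = 205 MPa

N_a = Gd⁴/(8D³k) = (80.3×10³)(11.0⁴)/(8·78.0³·21) = 14.75 → N_a = 15
Actual rate k = Gd⁴/(8D³·15) = 20.645 N/mm
Working load F = kδ = 20.645·55 = 1135.5 N
C = 78.0/11.0 = 7.0909; K_W = (4C−1)/(4C−4)+0.615/C = 1.2099
τ_max = K_W·8FD/(πd³) = 1.2099·169.45 = 205.01 MPa
τ_max ≤ 220 MPa → acceptable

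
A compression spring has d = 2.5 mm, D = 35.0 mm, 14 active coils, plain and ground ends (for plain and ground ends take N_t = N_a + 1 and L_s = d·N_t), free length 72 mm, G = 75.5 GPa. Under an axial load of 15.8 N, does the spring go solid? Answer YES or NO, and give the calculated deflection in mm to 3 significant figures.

k = Gd⁴/(8D³N_a) = (75.5×10³)(2.5⁴)/(8·35.0³·14) = 0.61416 N/mm
N_t = 15; L_s = 2.5·15 = 37.5 mm; δ_solid = L₀ − L_s = 72 − 37.5 = 34.5 mm
δ = F/k = 15.8/0.61416 = 25.726 mm
δ < δ_solid → spring does not go solid

NO, δ = 25.7 mm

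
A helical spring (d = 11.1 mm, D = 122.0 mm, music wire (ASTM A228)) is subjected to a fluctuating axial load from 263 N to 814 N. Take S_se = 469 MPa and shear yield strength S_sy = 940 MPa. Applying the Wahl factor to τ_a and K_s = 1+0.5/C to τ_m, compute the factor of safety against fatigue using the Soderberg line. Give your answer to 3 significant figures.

3.48

C = D/d = 122.0/11.1 = 10.9910; K_W = (4C−1)/(4C−4)+0.615/C = 1.1310; K_s = 1+0.5/C = 1.0455
F_a = (F_max−F_min)/2 = 275.5 N; F_m = (F_max+F_min)/2 = 538.5 N
τ_a = K_W·8F_aD/(πd³) = 1.1310 × 62.582 = 70.782 MPa
τ_m = K_s·8F_mD/(πd³) = 1.0455 × 122.33 = 127.89 MPa
Soderberg: 1/n_f = τ_a/S_se + τ_m/S_sy = 70.782/469 + 127.89/940 = 0.15092 + 0.13605 = 0.28697
n_f = 1/0.28697 = 3.485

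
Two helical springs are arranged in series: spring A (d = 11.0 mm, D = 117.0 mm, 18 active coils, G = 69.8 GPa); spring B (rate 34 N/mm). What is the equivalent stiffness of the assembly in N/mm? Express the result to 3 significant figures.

3.92 N/mm

k_A = Gd⁴/(8D³N_a) = (69.8×10³)(11.0⁴)/(8·117.0³·18) = 4.431 N/mm
Series: 1/k_eq = 1/4.431 + 1/34 = 0.25509; k_eq = 3.9202 N/mm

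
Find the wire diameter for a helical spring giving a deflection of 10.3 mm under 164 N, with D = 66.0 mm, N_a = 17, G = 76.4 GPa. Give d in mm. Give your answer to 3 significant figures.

Required rate k = F/δ = 164/10.3 = 15.922 N/mm
d = (8D³N_a·k / G)^(1/4) = (8·66.0³·17·15.922 / (76.4×10³))^0.25
  = (8148.6)^0.25 = 9.5010 mm

9.50 mm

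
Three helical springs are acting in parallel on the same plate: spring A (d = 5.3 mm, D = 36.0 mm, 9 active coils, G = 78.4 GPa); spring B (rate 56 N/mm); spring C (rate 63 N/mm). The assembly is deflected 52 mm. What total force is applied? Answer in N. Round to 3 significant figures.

k_A = Gd⁴/(8D³N_a) = (78.4×10³)(5.3⁴)/(8·36.0³·9) = 18.415 N/mm
Parallel: k_eq = 18.415 + 56 + 63 = 137.42 N/mm
F = k_eq·δ = 137.42·52 = 7145.6 N

7150 N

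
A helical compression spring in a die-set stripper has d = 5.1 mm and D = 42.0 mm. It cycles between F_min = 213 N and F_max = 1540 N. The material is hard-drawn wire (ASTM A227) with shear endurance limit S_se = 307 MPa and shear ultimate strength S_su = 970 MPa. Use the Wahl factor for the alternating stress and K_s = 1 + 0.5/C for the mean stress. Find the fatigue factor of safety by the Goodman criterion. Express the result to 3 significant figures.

C = D/d = 42.0/5.1 = 8.2353; K_W = (4C−1)/(4C−4)+0.615/C = 1.1783; K_s = 1+0.5/C = 1.0607
F_a = (F_max−F_min)/2 = 663.5 N; F_m = (F_max+F_min)/2 = 876.5 N
τ_a = K_W·8F_aD/(πd³) = 1.1783 × 534.96 = 630.36 MPa
τ_m = K_s·8F_mD/(πd³) = 1.0607 × 706.69 = 749.6 MPa
Goodman: 1/n_f = τ_a/S_se + τ_m/S_su = 630.36/307 + 749.6/970 = 2.05329 + 0.77278 = 2.8261
n_f = 1/2.8261 = 0.3538

0.354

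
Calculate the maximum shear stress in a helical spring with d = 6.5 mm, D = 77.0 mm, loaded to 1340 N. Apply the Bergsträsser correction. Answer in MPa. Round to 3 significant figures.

Spring index C = D/d = 77.0/6.5 = 11.8462
K_B = (4C+2)/(4C−3) = 49.385/44.385 = 1.1127
τ₀ = 8FD/(πd³) = 8·1340·77.0/(π·6.5³) = 825440/862.76 = 956.74 MPa
τ_max = K·τ₀ = 1.1127 × 956.74 = 1064.5 MPa

1060 MPa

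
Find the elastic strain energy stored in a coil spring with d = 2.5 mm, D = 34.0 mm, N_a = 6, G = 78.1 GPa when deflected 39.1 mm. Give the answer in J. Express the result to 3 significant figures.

1.24 J

k = Gd⁴/(8D³N_a) = (78.1×10³)(2.5⁴)/(8·34.0³·6) = 1.6171 N/mm
U = ½kδ² = 0.5 × 1.6171 × 39.1² = 1236.1 N·mm = 1.2361 J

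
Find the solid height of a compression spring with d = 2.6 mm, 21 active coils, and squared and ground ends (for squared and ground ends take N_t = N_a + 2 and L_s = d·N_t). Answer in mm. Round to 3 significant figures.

squared and ground ends: N_t = N_a + 2 = 21 + 2 = 23
L_s = d·N_t = 2.6 × 23 = 59.8 mm

59.8 mm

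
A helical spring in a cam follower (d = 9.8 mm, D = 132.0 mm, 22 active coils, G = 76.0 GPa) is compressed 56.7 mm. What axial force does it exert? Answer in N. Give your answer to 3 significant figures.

98.2 N

k = Gd⁴/(8D³N_a) = (76.0×10³)(9.8⁴)/(8·132.0³·22) = 1.7317 N/mm
F = k·δ = 1.7317 × 56.7 = 98.19 N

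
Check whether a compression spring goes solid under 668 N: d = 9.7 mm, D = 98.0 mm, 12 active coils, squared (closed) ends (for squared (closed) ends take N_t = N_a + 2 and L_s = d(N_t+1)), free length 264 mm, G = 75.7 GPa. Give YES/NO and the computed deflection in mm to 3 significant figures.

NO, δ = 90.1 mm

k = Gd⁴/(8D³N_a) = (75.7×10³)(9.7⁴)/(8·98.0³·12) = 7.4171 N/mm
N_t = 14; L_s = 9.7·15 = 145.5 mm; δ_solid = L₀ − L_s = 264 − 145.5 = 118.5 mm
δ = F/k = 668/7.4171 = 90.062 mm
δ < δ_solid → spring does not go solid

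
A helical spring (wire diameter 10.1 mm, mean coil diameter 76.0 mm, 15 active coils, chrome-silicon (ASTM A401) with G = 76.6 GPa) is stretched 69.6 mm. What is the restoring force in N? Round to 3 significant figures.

1050 N

k = Gd⁴/(8D³N_a) = (76.6×10³)(10.1⁴)/(8·76.0³·15) = 15.132 N/mm
F = k·δ = 15.132 × 69.6 = 1053.2 N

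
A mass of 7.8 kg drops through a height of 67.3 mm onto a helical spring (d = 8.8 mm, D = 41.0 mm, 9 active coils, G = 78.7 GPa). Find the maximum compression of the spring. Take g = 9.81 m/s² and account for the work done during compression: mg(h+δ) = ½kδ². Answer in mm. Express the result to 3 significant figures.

11.2 mm

k = Gd⁴/(8D³N_a) = (78.7×10³)(8.8⁴)/(8·41.0³·9) = 95.109 N/mm
W = mg = 7.8 × 9.81 = 76.518 N
½kδ² − Wδ − Wh = 0 → δ = (W + √(W² + 2kWh))/k
δ = (76.518 + √(5855 + 979558))/95.109 = (76.518 + 992.68)/95.109 = 11.242 mm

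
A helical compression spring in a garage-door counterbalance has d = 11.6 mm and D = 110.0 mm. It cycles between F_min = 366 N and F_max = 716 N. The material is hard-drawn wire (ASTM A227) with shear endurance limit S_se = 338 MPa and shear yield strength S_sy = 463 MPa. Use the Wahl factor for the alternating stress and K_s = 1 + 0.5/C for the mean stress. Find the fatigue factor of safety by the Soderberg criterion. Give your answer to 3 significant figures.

C = D/d = 110.0/11.6 = 9.4828; K_W = (4C−1)/(4C−4)+0.615/C = 1.1533; K_s = 1+0.5/C = 1.0527
F_a = (F_max−F_min)/2 = 175 N; F_m = (F_max+F_min)/2 = 541 N
τ_a = K_W·8F_aD/(πd³) = 1.1533 × 31.405 = 36.218 MPa
τ_m = K_s·8F_mD/(πd³) = 1.0527 × 97.086 = 102.2 MPa
Soderberg: 1/n_f = τ_a/S_se + τ_m/S_sy = 36.218/338 + 102.2/463 = 0.10715 + 0.22075 = 0.3279
n_f = 1/0.3279 = 3.05

3.05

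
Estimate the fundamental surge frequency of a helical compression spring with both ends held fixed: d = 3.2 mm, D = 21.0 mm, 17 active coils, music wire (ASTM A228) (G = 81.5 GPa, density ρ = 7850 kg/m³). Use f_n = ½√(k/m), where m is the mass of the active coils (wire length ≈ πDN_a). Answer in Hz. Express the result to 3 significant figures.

k = Gd⁴/(8D³N_a) = (81.5×10³)(3.2⁴)/(8·21.0³·17) = 6.7852 N/mm = 6785.2 N/m
Wire length L = πDN_a = π·21.0·17 = 1121.5 mm
m = ρ·(πd²/4)·L = 7850 × 8.0425×10⁻⁶ m² × 1.1215 m = 0.070807 kg
f_n = ½√(k/m) = 0.5·√(6785.2/0.070807) = 0.5·√(95826) = 154.78 Hz

155 Hz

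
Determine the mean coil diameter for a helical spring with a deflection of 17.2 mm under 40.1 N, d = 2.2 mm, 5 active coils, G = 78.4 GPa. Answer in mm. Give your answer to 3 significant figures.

Required rate k = F/δ = 40.1/17.2 = 2.3314 N/mm
D = (Gd⁴/(8N_a·k))^(1/3) = (78.4×10³·2.2⁴/(8·5·2.3314))^(1/3)
  = (19693.9)^(1/3) = 27.0050 mm

27.0 mm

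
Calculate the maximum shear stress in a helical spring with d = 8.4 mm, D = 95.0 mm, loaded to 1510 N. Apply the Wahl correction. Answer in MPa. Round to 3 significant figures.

Spring index C = D/d = 95.0/8.4 = 11.3095
K_W = (4C−1)/(4C−4) + 0.615/C = 44.238/41.238 + 0.0544 = 1.1271
τ₀ = 8FD/(πd³) = 8·1510·95.0/(π·8.4³) = 1.1476e+06/1862 = 616.32 MPa
τ_max = K·τ₀ = 1.1271 × 616.32 = 694.67 MPa

695 MPa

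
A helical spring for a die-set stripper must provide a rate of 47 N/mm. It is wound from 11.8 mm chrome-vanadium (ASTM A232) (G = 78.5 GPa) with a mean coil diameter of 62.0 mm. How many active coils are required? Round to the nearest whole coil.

17

N_a = Gd⁴/(8D³k) = (78.5×10³ × 11.8⁴)/(8 × 62.0³ × 47)
    = 1.52194e+09 / 8.96113e+07 = 16.98 → 17 coils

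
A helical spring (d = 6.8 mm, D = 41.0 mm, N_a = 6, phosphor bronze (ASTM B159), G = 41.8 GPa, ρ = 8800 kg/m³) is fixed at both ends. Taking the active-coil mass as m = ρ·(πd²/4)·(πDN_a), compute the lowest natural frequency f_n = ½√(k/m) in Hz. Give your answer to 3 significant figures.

k = Gd⁴/(8D³N_a) = (41.8×10³)(6.8⁴)/(8·41.0³·6) = 27.016 N/mm = 27016 N/m
Wire length L = πDN_a = π·41.0·6 = 772.83 mm
m = ρ·(πd²/4)·L = 8800 × 36.317×10⁻⁶ m² × 0.77283 m = 0.24699 kg
f_n = ½√(k/m) = 0.5·√(27016/0.24699) = 0.5·√(1.0938e+05) = 165.36 Hz

165 Hz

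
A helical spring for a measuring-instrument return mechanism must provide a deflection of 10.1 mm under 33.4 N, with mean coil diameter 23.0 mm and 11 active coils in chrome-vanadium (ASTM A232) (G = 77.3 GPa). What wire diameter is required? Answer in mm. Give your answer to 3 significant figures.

Required rate k = F/δ = 33.4/10.1 = 3.3069 N/mm
d = (8D³N_a·k / G)^(1/4) = (8·23.0³·11·3.3069 / (77.3×10³))^0.25
  = (45.805)^0.25 = 2.6015 mm

2.60 mm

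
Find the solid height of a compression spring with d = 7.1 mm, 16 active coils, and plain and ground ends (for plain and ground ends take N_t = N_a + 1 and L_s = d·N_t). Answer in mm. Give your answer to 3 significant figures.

121 mm

plain and ground ends: N_t = N_a + 1 = 16 + 1 = 17
L_s = d·N_t = 7.1 × 17 = 120.7 mm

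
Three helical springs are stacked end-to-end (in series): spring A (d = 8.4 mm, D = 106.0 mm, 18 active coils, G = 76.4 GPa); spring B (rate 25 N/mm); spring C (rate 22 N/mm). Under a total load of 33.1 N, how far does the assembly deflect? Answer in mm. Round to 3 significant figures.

k_A = Gd⁴/(8D³N_a) = (76.4×10³)(8.4⁴)/(8·106.0³·18) = 2.2178 N/mm
Series: 1/k_eq = 1/2.2178 + 1/25 + 1/22 = 0.53634; k_eq = 1.8645 N/mm
δ = F/k_eq = 33.1/1.8645 = 17.753 mm

17.8 mm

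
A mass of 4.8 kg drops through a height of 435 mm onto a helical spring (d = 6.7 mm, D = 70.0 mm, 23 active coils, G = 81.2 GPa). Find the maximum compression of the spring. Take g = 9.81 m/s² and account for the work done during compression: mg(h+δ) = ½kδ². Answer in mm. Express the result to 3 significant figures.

145 mm

k = Gd⁴/(8D³N_a) = (81.2×10³)(6.7⁴)/(8·70.0³·23) = 2.5926 N/mm
W = mg = 4.8 × 9.81 = 47.088 N
½kδ² − Wδ − Wh = 0 → δ = (W + √(W² + 2kWh))/k
δ = (47.088 + √(2217.3 + 106212))/2.5926 = (47.088 + 329.29)/2.5926 = 145.17 mm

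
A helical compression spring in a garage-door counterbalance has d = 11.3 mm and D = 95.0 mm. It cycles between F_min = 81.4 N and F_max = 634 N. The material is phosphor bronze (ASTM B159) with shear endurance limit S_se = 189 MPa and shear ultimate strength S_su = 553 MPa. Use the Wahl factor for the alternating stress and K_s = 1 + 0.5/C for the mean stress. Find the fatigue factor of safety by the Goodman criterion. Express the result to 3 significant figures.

2.48

C = D/d = 95.0/11.3 = 8.4071; K_W = (4C−1)/(4C−4)+0.615/C = 1.1744; K_s = 1+0.5/C = 1.0595
F_a = (F_max−F_min)/2 = 276.3 N; F_m = (F_max+F_min)/2 = 357.7 N
τ_a = K_W·8F_aD/(πd³) = 1.1744 × 46.324 = 54.404 MPa
τ_m = K_s·8F_mD/(πd³) = 1.0595 × 59.972 = 63.539 MPa
Goodman: 1/n_f = τ_a/S_se + τ_m/S_su = 54.404/189 + 63.539/553 = 0.28785 + 0.11490 = 0.40275
n_f = 1/0.40275 = 2.483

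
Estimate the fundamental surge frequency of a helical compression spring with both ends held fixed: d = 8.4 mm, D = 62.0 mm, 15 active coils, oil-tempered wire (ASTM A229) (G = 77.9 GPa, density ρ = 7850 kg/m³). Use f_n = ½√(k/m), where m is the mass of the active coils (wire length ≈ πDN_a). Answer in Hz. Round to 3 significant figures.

k = Gd⁴/(8D³N_a) = (77.9×10³)(8.4⁴)/(8·62.0³·15) = 13.561 N/mm = 13561 N/m
Wire length L = πDN_a = π·62.0·15 = 2921.7 mm
m = ρ·(πd²/4)·L = 7850 × 55.418×10⁻⁶ m² × 2.9217 m = 1.271 kg
f_n = ½√(k/m) = 0.5·√(13561/1.271) = 0.5·√(10670) = 51.647 Hz

51.6 Hz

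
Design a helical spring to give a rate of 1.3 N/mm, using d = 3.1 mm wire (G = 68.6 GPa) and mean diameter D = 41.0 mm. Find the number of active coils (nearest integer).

9

N_a = Gd⁴/(8D³k) = (68.6×10³ × 3.1⁴)/(8 × 41.0³ × 1.3)
    = 6.33535e+06 / 716778 = 8.839 → 9 coils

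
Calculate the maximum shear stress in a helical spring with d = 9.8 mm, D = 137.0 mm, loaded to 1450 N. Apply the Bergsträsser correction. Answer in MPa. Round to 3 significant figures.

Spring index C = D/d = 137.0/9.8 = 13.9796
K_B = (4C+2)/(4C−3) = 57.918/52.918 = 1.0945
τ₀ = 8FD/(πd³) = 8·1450·137.0/(π·9.8³) = 1.5892e+06/2956.8 = 537.47 MPa
τ_max = K·τ₀ = 1.0945 × 537.47 = 588.25 MPa

588 MPa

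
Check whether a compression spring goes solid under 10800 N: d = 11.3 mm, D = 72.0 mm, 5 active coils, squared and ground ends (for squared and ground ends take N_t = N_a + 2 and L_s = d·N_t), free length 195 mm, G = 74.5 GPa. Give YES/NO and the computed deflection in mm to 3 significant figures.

YES, δ = 133 mm

k = Gd⁴/(8D³N_a) = (74.5×10³)(11.3⁴)/(8·72.0³·5) = 81.36 N/mm
N_t = 7; L_s = 11.3·7 = 79.1 mm; δ_solid = L₀ − L_s = 195 − 79.1 = 115.9 mm
δ = F/k = 10800/81.36 = 132.74 mm
δ ≥ δ_solid → spring goes solid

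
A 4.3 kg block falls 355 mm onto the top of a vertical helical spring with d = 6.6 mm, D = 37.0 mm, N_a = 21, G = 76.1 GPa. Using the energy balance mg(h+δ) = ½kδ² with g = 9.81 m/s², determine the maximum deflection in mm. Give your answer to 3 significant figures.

k = Gd⁴/(8D³N_a) = (76.1×10³)(6.6⁴)/(8·37.0³·21) = 16.969 N/mm
W = mg = 4.3 × 9.81 = 42.183 N
½kδ² − Wδ − Wh = 0 → δ = (W + √(W² + 2kWh))/k
δ = (42.183 + √(1779.4 + 508208))/16.969 = (42.183 + 714.13)/16.969 = 44.572 mm

44.6 mm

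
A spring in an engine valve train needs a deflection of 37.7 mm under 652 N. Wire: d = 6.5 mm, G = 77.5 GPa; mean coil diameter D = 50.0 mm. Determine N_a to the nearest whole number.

Required rate k = F/δ = 652/37.7 = 17.294 N/mm
N_a = Gd⁴/(8D³k) = (77.5×10³ × 6.5⁴)/(8 × 50.0³ × 17.294)
    = 1.38342e+08 / 1.72944e+07 = 7.999 → 8 coils

8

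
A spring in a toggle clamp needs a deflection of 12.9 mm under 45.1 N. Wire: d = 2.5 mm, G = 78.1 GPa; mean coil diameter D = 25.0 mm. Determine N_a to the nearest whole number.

7

Required rate k = F/δ = 45.1/12.9 = 3.4961 N/mm
N_a = Gd⁴/(8D³k) = (78.1×10³ × 2.5⁴)/(8 × 25.0³ × 3.4961)
    = 3.05078e+06 / 437016 = 6.981 → 7 coils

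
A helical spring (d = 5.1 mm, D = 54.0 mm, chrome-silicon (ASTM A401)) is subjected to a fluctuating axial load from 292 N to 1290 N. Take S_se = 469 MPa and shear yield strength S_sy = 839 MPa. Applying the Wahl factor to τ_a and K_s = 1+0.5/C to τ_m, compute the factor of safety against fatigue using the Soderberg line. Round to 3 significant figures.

0.439

C = D/d = 54.0/5.1 = 10.5882; K_W = (4C−1)/(4C−4)+0.615/C = 1.1363; K_s = 1+0.5/C = 1.0472
F_a = (F_max−F_min)/2 = 499 N; F_m = (F_max+F_min)/2 = 791 N
τ_a = K_W·8F_aD/(πd³) = 1.1363 × 517.28 = 587.79 MPa
τ_m = K_s·8F_mD/(πd³) = 1.0472 × 819.97 = 858.69 MPa
Soderberg: 1/n_f = τ_a/S_se + τ_m/S_sy = 587.79/469 + 858.69/839 = 1.25327 + 1.02347 = 2.2767
n_f = 1/2.2767 = 0.4392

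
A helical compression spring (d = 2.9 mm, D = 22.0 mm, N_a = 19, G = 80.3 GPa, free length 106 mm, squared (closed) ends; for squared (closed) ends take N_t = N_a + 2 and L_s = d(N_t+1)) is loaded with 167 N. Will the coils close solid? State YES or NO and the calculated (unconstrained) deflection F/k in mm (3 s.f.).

YES, δ = 47.6 mm

k = Gd⁴/(8D³N_a) = (80.3×10³)(2.9⁴)/(8·22.0³·19) = 3.5091 N/mm
N_t = 21; L_s = 2.9·22 = 63.8 mm; δ_solid = L₀ − L_s = 106 − 63.8 = 42.2 mm
δ = F/k = 167/3.5091 = 47.591 mm
δ ≥ δ_solid → spring goes solid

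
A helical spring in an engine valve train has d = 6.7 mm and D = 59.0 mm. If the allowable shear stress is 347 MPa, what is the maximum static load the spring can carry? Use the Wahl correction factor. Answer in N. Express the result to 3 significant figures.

596 N

C = D/d = 59.0/6.7 = 8.8060
K_W = (4C−1)/(4C−4) + 0.615/C = 34.224/31.224 + 0.0698 = 1.1659
τ_max = K·8FD/(πd³) → F_max = τ_allow·πd³/(8DK)
F_max = 347·π·6.7³/(8·59.0·1.1659) = 3.2787e+05/550.31 = 595.79 N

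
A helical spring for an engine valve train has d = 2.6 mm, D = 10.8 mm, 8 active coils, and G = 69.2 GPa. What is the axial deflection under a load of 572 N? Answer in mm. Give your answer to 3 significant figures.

k = Gd⁴/(8D³N_a) = (69.2×10³)(2.6⁴)/(8·10.8³·8) = 39.224 N/mm
δ = F/k = 572 / 39.224 = 14.583 mm

14.6 mm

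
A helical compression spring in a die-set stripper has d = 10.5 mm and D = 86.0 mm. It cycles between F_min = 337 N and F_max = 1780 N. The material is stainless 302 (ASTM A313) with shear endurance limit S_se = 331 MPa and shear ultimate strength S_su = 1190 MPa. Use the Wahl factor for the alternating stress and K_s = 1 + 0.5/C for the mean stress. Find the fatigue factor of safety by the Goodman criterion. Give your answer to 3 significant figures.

1.50

C = D/d = 86.0/10.5 = 8.1905; K_W = (4C−1)/(4C−4)+0.615/C = 1.1794; K_s = 1+0.5/C = 1.0610
F_a = (F_max−F_min)/2 = 721.5 N; F_m = (F_max+F_min)/2 = 1058.5 N
τ_a = K_W·8F_aD/(πd³) = 1.1794 × 136.49 = 160.98 MPa
τ_m = K_s·8F_mD/(πd³) = 1.0610 × 200.24 = 212.47 MPa
Goodman: 1/n_f = τ_a/S_se + τ_m/S_su = 160.98/331 + 212.47/1190 = 0.48634 + 0.17855 = 0.66488
n_f = 1/0.66488 = 1.504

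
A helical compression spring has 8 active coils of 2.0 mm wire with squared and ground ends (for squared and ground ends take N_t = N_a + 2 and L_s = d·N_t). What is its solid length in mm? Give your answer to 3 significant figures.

squared and ground ends: N_t = N_a + 2 = 8 + 2 = 10
L_s = d·N_t = 2.0 × 10 = 20 mm

20.0 mm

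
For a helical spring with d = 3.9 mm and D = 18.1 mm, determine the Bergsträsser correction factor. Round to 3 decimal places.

1.321

C = D/d = 18.1/3.9 = 4.6410
K_B = (4C+2)/(4C−3) = 20.564/15.564 = 1.3213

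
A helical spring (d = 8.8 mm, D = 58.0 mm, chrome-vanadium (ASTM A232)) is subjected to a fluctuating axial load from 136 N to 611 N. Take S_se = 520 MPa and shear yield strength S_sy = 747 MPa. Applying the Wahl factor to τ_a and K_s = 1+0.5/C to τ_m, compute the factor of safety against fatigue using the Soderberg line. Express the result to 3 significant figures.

C = D/d = 58.0/8.8 = 6.5909; K_W = (4C−1)/(4C−4)+0.615/C = 1.2275; K_s = 1+0.5/C = 1.0759
F_a = (F_max−F_min)/2 = 237.5 N; F_m = (F_max+F_min)/2 = 373.5 N
τ_a = K_W·8F_aD/(πd³) = 1.2275 × 51.474 = 63.181 MPa
τ_m = K_s·8F_mD/(πd³) = 1.0759 × 80.949 = 87.09 MPa
Soderberg: 1/n_f = τ_a/S_se + τ_m/S_sy = 63.181/520 + 87.09/747 = 0.12150 + 0.11659 = 0.23809
n_f = 1/0.23809 = 4.2

4.20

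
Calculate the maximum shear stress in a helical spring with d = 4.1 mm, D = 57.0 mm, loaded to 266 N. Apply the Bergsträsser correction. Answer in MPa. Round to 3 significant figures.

613 MPa

Spring index C = D/d = 57.0/4.1 = 13.9024
K_B = (4C+2)/(4C−3) = 57.610/52.610 = 1.0950
τ₀ = 8FD/(πd³) = 8·266·57.0/(π·4.1³) = 121296/216.52 = 560.2 MPa
τ_max = K·τ₀ = 1.0950 × 560.2 = 613.44 MPa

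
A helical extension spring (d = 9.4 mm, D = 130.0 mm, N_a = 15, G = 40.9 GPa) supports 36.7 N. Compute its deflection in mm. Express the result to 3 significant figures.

k = Gd⁴/(8D³N_a) = (40.9×10³)(9.4⁴)/(8·130.0³·15) = 1.2112 N/mm
δ = F/k = 36.7 / 1.2112 = 30.3 mm

30.3 mm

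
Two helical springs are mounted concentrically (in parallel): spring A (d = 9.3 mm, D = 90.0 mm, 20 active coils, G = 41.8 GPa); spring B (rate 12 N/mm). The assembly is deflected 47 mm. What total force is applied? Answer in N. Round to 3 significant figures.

k_A = Gd⁴/(8D³N_a) = (41.8×10³)(9.3⁴)/(8·90.0³·20) = 2.6808 N/mm
Parallel: k_eq = 2.6808 + 12 = 14.681 N/mm
F = k_eq·δ = 14.681·47 = 690 N

690 N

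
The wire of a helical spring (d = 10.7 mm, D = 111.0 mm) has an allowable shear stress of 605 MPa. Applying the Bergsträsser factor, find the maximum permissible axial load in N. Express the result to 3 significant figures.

C = D/d = 111.0/10.7 = 10.3738
K_B = (4C+2)/(4C−3) = 43.495/38.495 = 1.1299
τ_max = K·8FD/(πd³) → F_max = τ_allow·πd³/(8DK)
F_max = 605·π·10.7³/(8·111.0·1.1299) = 2.3284e+06/1003.3 = 2320.6 N

2320 N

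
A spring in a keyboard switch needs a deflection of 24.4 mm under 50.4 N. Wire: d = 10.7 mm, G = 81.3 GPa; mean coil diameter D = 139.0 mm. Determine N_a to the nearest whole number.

Required rate k = F/δ = 50.4/24.4 = 2.0656 N/mm
N_a = Gd⁴/(8D³k) = (81.3×10³ × 10.7⁴)/(8 × 139.0³ × 2.0656)
    = 1.06568e+09 / 4.43788e+07 = 24.01 → 24 coils

24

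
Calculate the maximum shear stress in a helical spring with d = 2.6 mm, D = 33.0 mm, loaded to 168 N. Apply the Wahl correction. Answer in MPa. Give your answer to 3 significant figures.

Spring index C = D/d = 33.0/2.6 = 12.6923
K_W = (4C−1)/(4C−4) + 0.615/C = 49.769/46.769 + 0.0485 = 1.1126
τ₀ = 8FD/(πd³) = 8·168·33.0/(π·2.6³) = 44352/55.217 = 803.24 MPa
τ_max = K·τ₀ = 1.1126 × 803.24 = 893.68 MPa

894 MPa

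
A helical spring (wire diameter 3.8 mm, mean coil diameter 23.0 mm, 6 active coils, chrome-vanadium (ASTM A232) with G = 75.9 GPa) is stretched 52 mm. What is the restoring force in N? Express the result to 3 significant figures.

1410 N

k = Gd⁴/(8D³N_a) = (75.9×10³)(3.8⁴)/(8·23.0³·6) = 27.099 N/mm
F = k·δ = 27.099 × 52 = 1409.1 N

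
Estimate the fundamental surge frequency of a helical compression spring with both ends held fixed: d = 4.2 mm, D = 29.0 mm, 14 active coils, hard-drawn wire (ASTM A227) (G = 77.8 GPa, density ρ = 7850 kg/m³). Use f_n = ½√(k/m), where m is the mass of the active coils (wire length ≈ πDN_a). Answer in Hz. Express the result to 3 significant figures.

126 Hz

k = Gd⁴/(8D³N_a) = (77.8×10³)(4.2⁴)/(8·29.0³·14) = 8.8627 N/mm = 8862.7 N/m
Wire length L = πDN_a = π·29.0·14 = 1275.5 mm
m = ρ·(πd²/4)·L = 7850 × 13.854×10⁻⁶ m² × 1.2755 m = 0.13872 kg
f_n = ½√(k/m) = 0.5·√(8862.7/0.13872) = 0.5·√(63890) = 126.38 Hz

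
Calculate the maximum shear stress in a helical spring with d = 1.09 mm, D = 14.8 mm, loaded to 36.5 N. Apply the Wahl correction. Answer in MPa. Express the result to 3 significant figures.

1170 MPa

Spring index C = D/d = 14.8/1.09 = 13.5780
K_W = (4C−1)/(4C−4) + 0.615/C = 53.312/50.312 + 0.0453 = 1.1049
τ₀ = 8FD/(πd³) = 8·36.5·14.8/(π·1.09³) = 4321.6/4.0685 = 1062.2 MPa
τ_max = K·τ₀ = 1.1049 × 1062.2 = 1173.7 MPa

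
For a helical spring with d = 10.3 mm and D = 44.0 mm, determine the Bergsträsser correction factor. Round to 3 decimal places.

C = D/d = 44.0/10.3 = 4.2718
K_B = (4C+2)/(4C−3) = 19.087/14.087 = 1.3549

1.355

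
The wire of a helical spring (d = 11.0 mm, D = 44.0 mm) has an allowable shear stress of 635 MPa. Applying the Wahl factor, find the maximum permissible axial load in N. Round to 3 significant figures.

C = D/d = 44.0/11.0 = 4.0000
K_W = (4C−1)/(4C−4) + 0.615/C = 15.000/12.000 + 0.1537 = 1.4038
τ_max = K·8FD/(πd³) → F_max = τ_allow·πd³/(8DK)
F_max = 635·π·11.0³/(8·44.0·1.4038) = 2.6552e+06/494.12 = 5373.6 N

5370 N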